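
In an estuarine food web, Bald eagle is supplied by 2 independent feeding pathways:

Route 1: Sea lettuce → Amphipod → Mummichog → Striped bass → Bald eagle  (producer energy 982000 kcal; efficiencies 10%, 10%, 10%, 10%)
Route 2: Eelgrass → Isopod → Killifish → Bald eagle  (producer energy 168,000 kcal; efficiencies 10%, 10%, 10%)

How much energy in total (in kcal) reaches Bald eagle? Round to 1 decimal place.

266.2 kcal

Route 1: 982000 × 0.1 × 0.1 × 0.1 × 0.1 = 98.2 kcal
Route 2: 168000 × 0.1 × 0.1 × 0.1 = 168 kcal
Total at Bald eagle: 98.2 + 168 = 266.2 kcal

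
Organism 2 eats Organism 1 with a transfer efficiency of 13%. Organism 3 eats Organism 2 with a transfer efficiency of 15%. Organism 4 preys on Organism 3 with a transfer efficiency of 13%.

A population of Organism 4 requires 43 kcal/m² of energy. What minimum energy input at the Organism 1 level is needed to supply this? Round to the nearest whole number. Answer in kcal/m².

16963 kcal/m²

Cumulative transfer efficiency: 0.13 × 0.15 × 0.13 = 0.002535
Organism 1 energy = 43 / 0.002535 = 16963 kcal/m²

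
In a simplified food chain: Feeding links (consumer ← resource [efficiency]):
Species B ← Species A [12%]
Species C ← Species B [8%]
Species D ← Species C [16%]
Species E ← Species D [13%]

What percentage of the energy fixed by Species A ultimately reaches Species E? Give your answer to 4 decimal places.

0.0200%

Product of link efficiencies: 0.12 × 0.08 × 0.16 × 0.13 = 0.00019968
As a percentage: 0.00019968 × 100 = 0.0200%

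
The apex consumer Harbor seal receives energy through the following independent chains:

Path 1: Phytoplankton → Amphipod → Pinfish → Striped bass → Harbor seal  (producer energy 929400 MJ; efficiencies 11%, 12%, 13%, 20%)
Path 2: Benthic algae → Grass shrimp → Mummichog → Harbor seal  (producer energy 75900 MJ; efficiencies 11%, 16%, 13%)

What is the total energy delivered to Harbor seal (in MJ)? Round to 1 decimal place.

492.6 MJ

Path 1: 929400 × 0.11 × 0.12 × 0.13 × 0.2 = 318.97008 MJ
Path 2: 75900 × 0.11 × 0.16 × 0.13 = 173.6592 MJ
Total at Harbor seal: 318.97008 + 173.6592 = 492.62928 MJ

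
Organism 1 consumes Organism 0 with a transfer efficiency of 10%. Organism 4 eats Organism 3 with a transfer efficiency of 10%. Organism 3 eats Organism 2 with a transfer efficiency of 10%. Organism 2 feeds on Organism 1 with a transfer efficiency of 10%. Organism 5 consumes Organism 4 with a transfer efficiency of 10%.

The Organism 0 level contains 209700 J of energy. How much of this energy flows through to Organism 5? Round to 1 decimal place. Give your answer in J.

2.1 J

Organism 1: 209700 × 0.1 = 20970 J
Organism 2: 20970 × 0.1 = 2097 J
Organism 3: 2097 × 0.1 = 209.7 J
Organism 4: 209.7 × 0.1 = 20.97 J
Organism 5: 20.97 × 0.1 = 2.097 J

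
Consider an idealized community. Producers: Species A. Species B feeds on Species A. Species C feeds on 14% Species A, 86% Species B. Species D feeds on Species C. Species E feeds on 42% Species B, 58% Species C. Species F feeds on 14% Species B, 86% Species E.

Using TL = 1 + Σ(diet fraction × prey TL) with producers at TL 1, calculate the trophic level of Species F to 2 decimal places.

4.29

Species B: 1 + 1 = 2
Species C: 1 + (0.14×1 + 0.86×2) = 2.86
Species D: 1 + 2.86 = 3.86
Species E: 1 + (0.42×2 + 0.58×2.86) = 3.4988
Species F: 1 + (0.14×2 + 0.86×3.4988) = 4.288968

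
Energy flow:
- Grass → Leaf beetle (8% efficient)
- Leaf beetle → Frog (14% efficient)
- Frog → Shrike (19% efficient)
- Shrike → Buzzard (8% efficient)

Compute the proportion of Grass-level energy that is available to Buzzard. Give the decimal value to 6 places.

Product of link efficiencies: 0.08 × 0.14 × 0.19 × 0.08 = 0.00017024

0.000170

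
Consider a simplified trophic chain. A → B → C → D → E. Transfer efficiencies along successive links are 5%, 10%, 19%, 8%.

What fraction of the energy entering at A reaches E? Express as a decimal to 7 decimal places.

0.0000760

Product of link efficiencies: 0.05 × 0.1 × 0.19 × 0.08 = 0.000076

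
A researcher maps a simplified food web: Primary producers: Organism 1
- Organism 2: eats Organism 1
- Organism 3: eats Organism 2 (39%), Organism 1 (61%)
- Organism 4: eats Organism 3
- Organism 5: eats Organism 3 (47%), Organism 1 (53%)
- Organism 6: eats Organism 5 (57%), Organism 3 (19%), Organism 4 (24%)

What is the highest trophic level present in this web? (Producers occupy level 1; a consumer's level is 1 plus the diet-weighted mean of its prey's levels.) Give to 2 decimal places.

3.78

Organism 2: 1 + 1 = 2
Organism 3: 1 + (0.39×2 + 0.61×1) = 2.39
Organism 4: 1 + 2.39 = 3.39
Organism 5: 1 + (0.47×2.39 + 0.53×1) = 2.6533
Organism 6: 1 + (0.57×2.6533 + 0.19×2.39 + 0.24×3.39) = 3.780081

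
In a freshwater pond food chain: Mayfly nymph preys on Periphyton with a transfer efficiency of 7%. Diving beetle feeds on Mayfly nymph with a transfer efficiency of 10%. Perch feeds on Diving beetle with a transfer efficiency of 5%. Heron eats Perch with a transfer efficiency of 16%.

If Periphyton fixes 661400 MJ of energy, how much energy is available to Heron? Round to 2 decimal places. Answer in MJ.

Mayfly nymph: 661400 × 0.07 = 46298 MJ
Diving beetle: 46298 × 0.1 = 4629.8 MJ
Perch: 4629.8 × 0.05 = 231.49 MJ
Heron: 231.49 × 0.16 = 37.0384 MJ

37.04 MJ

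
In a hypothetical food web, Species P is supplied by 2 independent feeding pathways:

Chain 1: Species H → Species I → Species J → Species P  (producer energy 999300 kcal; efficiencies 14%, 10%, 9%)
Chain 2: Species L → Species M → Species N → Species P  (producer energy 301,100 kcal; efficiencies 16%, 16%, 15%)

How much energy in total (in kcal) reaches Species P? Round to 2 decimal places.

2415.34 kcal

Chain 1: 999300 × 0.14 × 0.1 × 0.09 = 1259.118 kcal
Chain 2: 301100 × 0.16 × 0.16 × 0.15 = 1156.224 kcal
Total at Species P: 1259.118 + 1156.224 = 2415.342 kcal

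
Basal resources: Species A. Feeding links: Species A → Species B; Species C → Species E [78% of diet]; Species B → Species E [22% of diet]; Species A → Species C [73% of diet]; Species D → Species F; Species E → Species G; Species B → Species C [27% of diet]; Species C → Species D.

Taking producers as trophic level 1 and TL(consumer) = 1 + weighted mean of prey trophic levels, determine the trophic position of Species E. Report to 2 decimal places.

Species B: 1 + 1 = 2
Species C: 1 + (0.73×1 + 0.27×2) = 2.27
Species D: 1 + 2.27 = 3.27
Species E: 1 + (0.78×2.27 + 0.22×2) = 3.2106
Species F: 1 + 3.27 = 4.27
Species G: 1 + 3.2106 = 4.2106

3.21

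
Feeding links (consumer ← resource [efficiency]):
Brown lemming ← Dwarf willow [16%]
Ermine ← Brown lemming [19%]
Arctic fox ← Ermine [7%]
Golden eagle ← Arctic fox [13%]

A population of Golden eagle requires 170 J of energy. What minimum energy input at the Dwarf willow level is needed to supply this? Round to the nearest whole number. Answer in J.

Cumulative transfer efficiency: 0.16 × 0.19 × 0.07 × 0.13 = 0.00027664
Dwarf willow energy = 170 / 0.00027664 = 614517 J

614517 J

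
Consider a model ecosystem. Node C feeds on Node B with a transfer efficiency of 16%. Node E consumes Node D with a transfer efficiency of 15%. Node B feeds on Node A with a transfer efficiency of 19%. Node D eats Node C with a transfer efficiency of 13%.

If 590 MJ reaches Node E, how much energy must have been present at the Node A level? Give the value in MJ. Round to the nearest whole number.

Cumulative transfer efficiency: 0.19 × 0.16 × 0.13 × 0.15 = 0.0005928
Node A energy = 590 / 0.0005928 = 995277 MJ

995277 MJ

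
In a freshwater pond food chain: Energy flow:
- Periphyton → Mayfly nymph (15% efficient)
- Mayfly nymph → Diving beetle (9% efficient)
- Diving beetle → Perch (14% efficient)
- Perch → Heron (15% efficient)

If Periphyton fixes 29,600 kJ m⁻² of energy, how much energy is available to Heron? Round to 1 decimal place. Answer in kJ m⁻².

Mayfly nymph: 29600 × 0.15 = 4440 kJ m⁻²
Diving beetle: 4440 × 0.09 = 399.6 kJ m⁻²
Perch: 399.6 × 0.14 = 55.944 kJ m⁻²
Heron: 55.944 × 0.15 = 8.3916 kJ m⁻²

8.4 kJ m⁻²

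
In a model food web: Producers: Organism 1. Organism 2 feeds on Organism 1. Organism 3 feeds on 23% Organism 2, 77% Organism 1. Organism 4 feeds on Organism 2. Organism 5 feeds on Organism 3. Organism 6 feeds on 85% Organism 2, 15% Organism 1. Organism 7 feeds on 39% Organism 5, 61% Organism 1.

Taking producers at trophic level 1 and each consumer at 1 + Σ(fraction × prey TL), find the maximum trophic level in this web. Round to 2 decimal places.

Organism 2: 1 + 1 = 2
Organism 3: 1 + (0.23×2 + 0.77×1) = 2.23
Organism 4: 1 + 2 = 3
Organism 5: 1 + 2.23 = 3.23
Organism 6: 1 + (0.85×2 + 0.15×1) = 2.85
Organism 7: 1 + (0.39×3.23 + 0.61×1) = 2.8697

3.23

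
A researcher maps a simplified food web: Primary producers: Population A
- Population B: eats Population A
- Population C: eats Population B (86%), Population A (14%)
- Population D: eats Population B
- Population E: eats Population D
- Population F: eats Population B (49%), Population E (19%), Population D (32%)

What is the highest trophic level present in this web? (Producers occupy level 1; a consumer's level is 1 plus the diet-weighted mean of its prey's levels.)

Population B: 1 + 1 = 2
Population C: 1 + (0.86×2 + 0.14×1) = 2.86
Population D: 1 + 2 = 3
Population E: 1 + 3 = 4
Population F: 1 + (0.49×2 + 0.19×4 + 0.32×3) = 3.7

4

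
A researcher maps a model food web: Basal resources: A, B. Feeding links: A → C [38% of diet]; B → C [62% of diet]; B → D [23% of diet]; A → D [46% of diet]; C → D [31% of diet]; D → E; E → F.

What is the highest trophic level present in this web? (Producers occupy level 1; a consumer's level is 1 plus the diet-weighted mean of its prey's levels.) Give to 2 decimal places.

4.31

C: 1 + (0.38×1 + 0.62×1) = 2
D: 1 + (0.23×1 + 0.46×1 + 0.31×2) = 2.31
E: 1 + 2.31 = 3.31
F: 1 + 3.31 = 4.31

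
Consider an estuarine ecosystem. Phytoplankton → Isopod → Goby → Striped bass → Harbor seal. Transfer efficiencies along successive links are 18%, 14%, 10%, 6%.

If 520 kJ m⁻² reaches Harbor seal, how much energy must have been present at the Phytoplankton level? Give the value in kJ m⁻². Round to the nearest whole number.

3439153 kJ m⁻²

Cumulative transfer efficiency: 0.18 × 0.14 × 0.1 × 0.06 = 0.0001512
Phytoplankton energy = 520 / 0.0001512 = 3439153 kJ m⁻²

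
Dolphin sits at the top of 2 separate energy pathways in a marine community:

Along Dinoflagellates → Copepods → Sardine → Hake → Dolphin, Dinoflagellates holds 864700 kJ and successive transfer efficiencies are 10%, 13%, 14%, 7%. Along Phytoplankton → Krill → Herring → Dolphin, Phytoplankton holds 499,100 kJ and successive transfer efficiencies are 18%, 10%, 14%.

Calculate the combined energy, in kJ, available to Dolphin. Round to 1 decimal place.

Via Dinoflagellates: 864700 × 0.1 × 0.13 × 0.14 × 0.07 = 110.16278 kJ
Via Phytoplankton: 499100 × 0.18 × 0.1 × 0.14 = 1257.732 kJ
Total at Dolphin: 110.16278 + 1257.732 = 1367.89478 kJ

1367.9 kJ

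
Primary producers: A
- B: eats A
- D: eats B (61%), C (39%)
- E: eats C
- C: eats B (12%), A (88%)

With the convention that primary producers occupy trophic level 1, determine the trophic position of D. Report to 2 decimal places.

B: 1 + 1 = 2
C: 1 + (0.12×2 + 0.88×1) = 2.12
D: 1 + (0.61×2 + 0.39×2.12) = 3.0468
E: 1 + 2.12 = 3.12

3.05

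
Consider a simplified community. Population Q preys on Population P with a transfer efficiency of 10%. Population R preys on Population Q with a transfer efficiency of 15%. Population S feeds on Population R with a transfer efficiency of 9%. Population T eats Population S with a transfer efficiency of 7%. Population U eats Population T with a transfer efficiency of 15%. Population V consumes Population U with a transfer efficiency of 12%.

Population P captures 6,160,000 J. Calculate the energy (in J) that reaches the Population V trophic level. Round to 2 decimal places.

Population Q: 6160000 × 0.1 = 616000 J
Population R: 616000 × 0.15 = 92400 J
Population S: 92400 × 0.09 = 8316 J
Population T: 8316 × 0.07 = 582.12 J
Population U: 582.12 × 0.15 = 87.318 J
Population V: 87.318 × 0.12 = 10.47816 J

10.48 J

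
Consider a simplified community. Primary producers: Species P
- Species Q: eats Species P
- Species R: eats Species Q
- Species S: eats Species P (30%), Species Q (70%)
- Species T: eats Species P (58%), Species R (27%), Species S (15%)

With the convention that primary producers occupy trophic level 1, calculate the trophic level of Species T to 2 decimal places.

2.80

Species Q: 1 + 1 = 2
Species R: 1 + 2 = 3
Species S: 1 + (0.3×1 + 0.7×2) = 2.7
Species T: 1 + (0.58×1 + 0.27×3 + 0.15×2.7) = 2.795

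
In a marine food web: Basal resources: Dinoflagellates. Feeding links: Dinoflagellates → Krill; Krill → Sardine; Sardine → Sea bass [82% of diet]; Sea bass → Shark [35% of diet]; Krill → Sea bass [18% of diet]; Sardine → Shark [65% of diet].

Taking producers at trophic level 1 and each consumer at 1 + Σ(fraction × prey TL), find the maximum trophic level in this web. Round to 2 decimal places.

4.29

Krill: 1 + 1 = 2
Sardine: 1 + 2 = 3
Sea bass: 1 + (0.18×2 + 0.82×3) = 3.82
Shark: 1 + (0.65×3 + 0.35×3.82) = 4.287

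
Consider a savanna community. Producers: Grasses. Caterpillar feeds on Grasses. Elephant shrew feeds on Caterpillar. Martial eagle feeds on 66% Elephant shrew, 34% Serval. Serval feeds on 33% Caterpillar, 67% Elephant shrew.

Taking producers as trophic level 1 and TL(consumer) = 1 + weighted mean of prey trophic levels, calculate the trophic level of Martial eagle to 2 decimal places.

Caterpillar: 1 + 1 = 2
Elephant shrew: 1 + 2 = 3
Serval: 1 + (0.33×2 + 0.67×3) = 3.67
Martial eagle: 1 + (0.66×3 + 0.34×3.67) = 4.2278

4.23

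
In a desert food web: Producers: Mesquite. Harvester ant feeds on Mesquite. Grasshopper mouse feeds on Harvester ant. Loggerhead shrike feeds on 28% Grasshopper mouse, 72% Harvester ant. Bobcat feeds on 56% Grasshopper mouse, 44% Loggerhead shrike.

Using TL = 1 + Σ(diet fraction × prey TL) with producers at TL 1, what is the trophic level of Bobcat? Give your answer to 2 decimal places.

Harvester ant: 1 + 1 = 2
Grasshopper mouse: 1 + 2 = 3
Loggerhead shrike: 1 + (0.28×3 + 0.72×2) = 3.28
Bobcat: 1 + (0.56×3 + 0.44×3.28) = 4.1232

4.12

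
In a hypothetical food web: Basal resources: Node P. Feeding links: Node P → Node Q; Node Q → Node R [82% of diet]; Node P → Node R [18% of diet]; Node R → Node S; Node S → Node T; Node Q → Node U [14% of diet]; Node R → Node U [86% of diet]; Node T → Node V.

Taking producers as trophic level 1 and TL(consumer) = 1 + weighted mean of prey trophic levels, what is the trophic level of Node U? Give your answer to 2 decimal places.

3.71

Node Q: 1 + 1 = 2
Node R: 1 + (0.82×2 + 0.18×1) = 2.82
Node S: 1 + 2.82 = 3.82
Node T: 1 + 3.82 = 4.82
Node U: 1 + (0.14×2 + 0.86×2.82) = 3.7052
Node V: 1 + 4.82 = 5.82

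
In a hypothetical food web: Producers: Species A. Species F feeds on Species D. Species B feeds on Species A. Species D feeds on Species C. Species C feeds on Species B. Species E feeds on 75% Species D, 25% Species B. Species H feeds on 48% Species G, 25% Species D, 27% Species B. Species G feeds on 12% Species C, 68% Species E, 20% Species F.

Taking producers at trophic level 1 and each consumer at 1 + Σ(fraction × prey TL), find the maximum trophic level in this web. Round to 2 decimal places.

5.42

Species B: 1 + 1 = 2
Species C: 1 + 2 = 3
Species D: 1 + 3 = 4
Species E: 1 + (0.75×4 + 0.25×2) = 4.5
Species F: 1 + 4 = 5
Species G: 1 + (0.12×3 + 0.68×4.5 + 0.2×5) = 5.42
Species H: 1 + (0.48×5.42 + 0.25×4 + 0.27×2) = 5.1416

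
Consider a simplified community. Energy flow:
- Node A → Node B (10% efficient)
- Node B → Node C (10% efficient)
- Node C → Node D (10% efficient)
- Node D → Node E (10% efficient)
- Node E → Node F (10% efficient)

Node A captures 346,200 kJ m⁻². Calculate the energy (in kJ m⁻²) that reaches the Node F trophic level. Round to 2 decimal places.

Node B: 346200 × 0.1 = 34620 kJ m⁻²
Node C: 34620 × 0.1 = 3462 kJ m⁻²
Node D: 3462 × 0.1 = 346.2 kJ m⁻²
Node E: 346.2 × 0.1 = 34.62 kJ m⁻²
Node F: 34.62 × 0.1 = 3.462 kJ m⁻²

3.46 kJ m⁻²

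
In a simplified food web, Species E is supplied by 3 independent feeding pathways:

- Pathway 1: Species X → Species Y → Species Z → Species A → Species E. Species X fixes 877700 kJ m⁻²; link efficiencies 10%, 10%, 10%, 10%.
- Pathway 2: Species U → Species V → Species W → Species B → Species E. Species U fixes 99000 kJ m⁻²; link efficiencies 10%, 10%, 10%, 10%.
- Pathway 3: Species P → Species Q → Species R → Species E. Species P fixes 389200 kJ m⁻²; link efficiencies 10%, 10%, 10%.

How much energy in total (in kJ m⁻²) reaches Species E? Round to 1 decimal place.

486.9 kJ m⁻²

Pathway 1: 877700 × 0.1 × 0.1 × 0.1 × 0.1 = 87.77 kJ m⁻²
Pathway 2: 99000 × 0.1 × 0.1 × 0.1 × 0.1 = 9.9 kJ m⁻²
Pathway 3: 389200 × 0.1 × 0.1 × 0.1 = 389.2 kJ m⁻²
Total at Species E: 87.77 + 9.9 + 389.2 = 486.87 kJ m⁻²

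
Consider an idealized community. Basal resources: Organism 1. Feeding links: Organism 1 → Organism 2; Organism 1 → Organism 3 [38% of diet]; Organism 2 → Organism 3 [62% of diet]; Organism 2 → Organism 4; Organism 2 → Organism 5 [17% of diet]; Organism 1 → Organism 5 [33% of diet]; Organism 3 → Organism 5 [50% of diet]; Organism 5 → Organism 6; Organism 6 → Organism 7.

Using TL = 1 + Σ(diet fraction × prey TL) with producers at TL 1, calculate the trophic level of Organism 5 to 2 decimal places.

Organism 2: 1 + 1 = 2
Organism 3: 1 + (0.38×1 + 0.62×2) = 2.62
Organism 4: 1 + 2 = 3
Organism 5: 1 + (0.17×2 + 0.33×1 + 0.5×2.62) = 2.98
Organism 6: 1 + 2.98 = 3.98
Organism 7: 1 + 3.98 = 4.98

2.98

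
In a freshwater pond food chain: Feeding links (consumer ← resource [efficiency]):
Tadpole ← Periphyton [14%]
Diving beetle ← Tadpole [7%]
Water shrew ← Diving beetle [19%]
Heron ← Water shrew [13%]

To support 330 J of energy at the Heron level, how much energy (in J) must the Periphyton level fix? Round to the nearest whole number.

1363298 J

Cumulative transfer efficiency: 0.14 × 0.07 × 0.19 × 0.13 = 0.00024206
Periphyton energy = 330 / 0.00024206 = 1363298 J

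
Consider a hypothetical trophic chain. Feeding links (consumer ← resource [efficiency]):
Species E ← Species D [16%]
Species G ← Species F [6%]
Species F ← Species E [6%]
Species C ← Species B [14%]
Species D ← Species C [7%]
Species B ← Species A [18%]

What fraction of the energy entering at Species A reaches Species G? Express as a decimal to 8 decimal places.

0.00000102

Product of link efficiencies: 0.18 × 0.14 × 0.07 × 0.16 × 0.06 × 0.06 = 0.000001016064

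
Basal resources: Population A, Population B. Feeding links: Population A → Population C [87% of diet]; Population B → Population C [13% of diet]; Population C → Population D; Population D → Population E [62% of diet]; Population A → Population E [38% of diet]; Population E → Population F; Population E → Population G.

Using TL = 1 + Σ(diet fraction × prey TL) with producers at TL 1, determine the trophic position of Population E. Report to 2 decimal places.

Population C: 1 + (0.87×1 + 0.13×1) = 2
Population D: 1 + 2 = 3
Population E: 1 + (0.62×3 + 0.38×1) = 3.24
Population F: 1 + 3.24 = 4.24
Population G: 1 + 3.24 = 4.24

3.24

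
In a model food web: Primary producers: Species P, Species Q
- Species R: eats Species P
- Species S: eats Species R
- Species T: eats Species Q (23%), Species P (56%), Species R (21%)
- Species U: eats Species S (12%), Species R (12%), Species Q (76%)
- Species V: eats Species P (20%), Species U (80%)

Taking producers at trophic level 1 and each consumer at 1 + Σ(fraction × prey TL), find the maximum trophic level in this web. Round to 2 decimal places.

3.09

Species R: 1 + 1 = 2
Species S: 1 + 2 = 3
Species T: 1 + (0.23×1 + 0.56×1 + 0.21×2) = 2.21
Species U: 1 + (0.12×3 + 0.12×2 + 0.76×1) = 2.36
Species V: 1 + (0.2×1 + 0.8×2.36) = 3.088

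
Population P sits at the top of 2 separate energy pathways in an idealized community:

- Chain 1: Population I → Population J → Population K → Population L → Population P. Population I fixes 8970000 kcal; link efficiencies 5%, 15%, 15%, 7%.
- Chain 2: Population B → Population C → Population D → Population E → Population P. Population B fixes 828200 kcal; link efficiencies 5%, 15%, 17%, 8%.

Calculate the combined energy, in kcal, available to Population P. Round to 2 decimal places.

790.86 kcal

Chain 1: 8970000 × 0.05 × 0.15 × 0.15 × 0.07 = 706.3875 kcal
Chain 2: 828200 × 0.05 × 0.15 × 0.17 × 0.08 = 84.4764 kcal
Total at Population P: 706.3875 + 84.4764 = 790.8639 kcal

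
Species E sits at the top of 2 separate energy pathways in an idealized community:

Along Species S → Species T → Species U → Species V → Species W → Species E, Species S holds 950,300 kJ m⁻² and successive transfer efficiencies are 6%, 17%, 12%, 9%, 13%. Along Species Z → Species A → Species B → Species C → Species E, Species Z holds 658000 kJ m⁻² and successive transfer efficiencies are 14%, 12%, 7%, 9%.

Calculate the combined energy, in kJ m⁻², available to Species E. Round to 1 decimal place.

Via Species S: 950300 × 0.06 × 0.17 × 0.12 × 0.09 × 0.13 = 13.60905624 kJ m⁻²
Via Species Z: 658000 × 0.14 × 0.12 × 0.07 × 0.09 = 69.64272 kJ m⁻²
Total at Species E: 13.60905624 + 69.64272 = 83.25177624 kJ m⁻²

83.3 kJ m⁻²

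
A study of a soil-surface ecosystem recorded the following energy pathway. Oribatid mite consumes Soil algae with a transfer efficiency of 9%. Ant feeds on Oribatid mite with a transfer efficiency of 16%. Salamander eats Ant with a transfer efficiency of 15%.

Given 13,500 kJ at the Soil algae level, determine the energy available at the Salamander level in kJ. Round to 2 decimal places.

Oribatid mite: 13500 × 0.09 = 1215 kJ
Ant: 1215 × 0.16 = 194.4 kJ
Salamander: 194.4 × 0.15 = 29.16 kJ

29.16 kJ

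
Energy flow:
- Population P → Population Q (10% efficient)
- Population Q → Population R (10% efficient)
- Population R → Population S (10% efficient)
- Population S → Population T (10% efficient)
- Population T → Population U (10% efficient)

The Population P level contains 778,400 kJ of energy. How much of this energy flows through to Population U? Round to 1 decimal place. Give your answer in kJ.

7.8 kJ

Population Q: 778400 × 0.1 = 77840 kJ
Population R: 77840 × 0.1 = 7784 kJ
Population S: 7784 × 0.1 = 778.4 kJ
Population T: 778.4 × 0.1 = 77.84 kJ
Population U: 77.84 × 0.1 = 7.784 kJ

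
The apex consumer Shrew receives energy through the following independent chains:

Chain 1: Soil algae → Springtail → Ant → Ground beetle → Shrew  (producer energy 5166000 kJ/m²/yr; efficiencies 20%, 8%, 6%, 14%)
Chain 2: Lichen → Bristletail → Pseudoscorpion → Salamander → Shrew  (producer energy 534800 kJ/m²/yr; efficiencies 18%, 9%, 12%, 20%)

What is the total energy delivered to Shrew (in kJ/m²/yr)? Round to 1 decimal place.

Chain 1: 5166000 × 0.2 × 0.08 × 0.06 × 0.14 = 694.3104 kJ/m²/yr
Chain 2: 534800 × 0.18 × 0.09 × 0.12 × 0.2 = 207.93024 kJ/m²/yr
Total at Shrew: 694.3104 + 207.93024 = 902.24064 kJ/m²/yr

902.2 kJ/m²/yr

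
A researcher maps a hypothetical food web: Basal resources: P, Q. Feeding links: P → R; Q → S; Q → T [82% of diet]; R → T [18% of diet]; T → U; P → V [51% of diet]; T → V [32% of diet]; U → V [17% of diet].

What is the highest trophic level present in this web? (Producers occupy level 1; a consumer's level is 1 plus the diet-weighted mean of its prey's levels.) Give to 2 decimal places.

3.18

R: 1 + 1 = 2
S: 1 + 1 = 2
T: 1 + (0.82×1 + 0.18×2) = 2.18
U: 1 + 2.18 = 3.18
V: 1 + (0.51×1 + 0.32×2.18 + 0.17×3.18) = 2.7482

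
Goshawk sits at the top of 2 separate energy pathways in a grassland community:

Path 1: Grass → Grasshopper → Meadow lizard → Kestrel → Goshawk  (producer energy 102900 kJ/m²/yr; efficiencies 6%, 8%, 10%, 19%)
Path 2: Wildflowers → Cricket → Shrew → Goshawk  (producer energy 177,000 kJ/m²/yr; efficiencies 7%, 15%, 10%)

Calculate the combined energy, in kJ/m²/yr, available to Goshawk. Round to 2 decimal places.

195.23 kJ/m²/yr

Path 1: 102900 × 0.06 × 0.08 × 0.1 × 0.19 = 9.38448 kJ/m²/yr
Path 2: 177000 × 0.07 × 0.15 × 0.1 = 185.85 kJ/m²/yr
Total at Goshawk: 9.38448 + 185.85 = 195.23448 kJ/m²/yr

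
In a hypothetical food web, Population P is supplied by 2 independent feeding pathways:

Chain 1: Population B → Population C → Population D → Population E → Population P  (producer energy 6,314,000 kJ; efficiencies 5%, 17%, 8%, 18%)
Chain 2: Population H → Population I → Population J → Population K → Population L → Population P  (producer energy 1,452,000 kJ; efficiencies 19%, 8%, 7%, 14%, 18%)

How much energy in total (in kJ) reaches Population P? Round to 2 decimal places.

Chain 1: 6314000 × 0.05 × 0.17 × 0.08 × 0.18 = 772.8336 kJ
Chain 2: 1452000 × 0.19 × 0.08 × 0.07 × 0.14 × 0.18 = 38.9321856 kJ
Total at Population P: 772.8336 + 38.9321856 = 811.7657856 kJ

811.77 kJ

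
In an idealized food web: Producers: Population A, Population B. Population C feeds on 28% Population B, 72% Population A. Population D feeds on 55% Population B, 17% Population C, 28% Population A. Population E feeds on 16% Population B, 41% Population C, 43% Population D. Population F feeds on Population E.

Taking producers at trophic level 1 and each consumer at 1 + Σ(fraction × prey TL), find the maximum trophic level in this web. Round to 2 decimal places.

Population C: 1 + (0.28×1 + 0.72×1) = 2
Population D: 1 + (0.55×1 + 0.17×2 + 0.28×1) = 2.17
Population E: 1 + (0.16×1 + 0.41×2 + 0.43×2.17) = 2.9131
Population F: 1 + 2.9131 = 3.9131

3.91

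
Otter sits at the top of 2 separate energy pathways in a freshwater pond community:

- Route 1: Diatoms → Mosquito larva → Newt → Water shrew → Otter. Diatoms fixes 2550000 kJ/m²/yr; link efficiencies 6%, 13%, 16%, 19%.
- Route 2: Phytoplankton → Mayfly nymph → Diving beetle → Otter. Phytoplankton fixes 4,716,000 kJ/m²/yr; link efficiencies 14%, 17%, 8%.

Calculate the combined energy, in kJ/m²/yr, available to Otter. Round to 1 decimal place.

9583.9 kJ/m²/yr

Route 1: 2550000 × 0.06 × 0.13 × 0.16 × 0.19 = 604.656 kJ/m²/yr
Route 2: 4716000 × 0.14 × 0.17 × 0.08 = 8979.264 kJ/m²/yr
Total at Otter: 604.656 + 8979.264 = 9583.92 kJ/m²/yr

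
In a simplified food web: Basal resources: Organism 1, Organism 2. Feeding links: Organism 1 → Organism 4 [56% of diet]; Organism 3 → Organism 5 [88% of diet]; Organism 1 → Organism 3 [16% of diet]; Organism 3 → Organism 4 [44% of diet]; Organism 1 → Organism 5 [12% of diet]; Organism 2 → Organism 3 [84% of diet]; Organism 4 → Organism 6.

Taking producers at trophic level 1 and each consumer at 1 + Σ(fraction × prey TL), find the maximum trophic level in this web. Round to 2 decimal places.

Organism 3: 1 + (0.84×1 + 0.16×1) = 2
Organism 4: 1 + (0.56×1 + 0.44×2) = 2.44
Organism 5: 1 + (0.12×1 + 0.88×2) = 2.88
Organism 6: 1 + 2.44 = 3.44

3.44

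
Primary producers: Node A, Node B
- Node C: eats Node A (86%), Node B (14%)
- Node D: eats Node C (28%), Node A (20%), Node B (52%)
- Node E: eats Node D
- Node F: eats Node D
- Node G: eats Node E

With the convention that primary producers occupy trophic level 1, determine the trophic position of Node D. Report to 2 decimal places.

Node C: 1 + (0.86×1 + 0.14×1) = 2
Node D: 1 + (0.28×2 + 0.2×1 + 0.52×1) = 2.28
Node E: 1 + 2.28 = 3.28
Node F: 1 + 2.28 = 3.28
Node G: 1 + 3.28 = 4.28

2.28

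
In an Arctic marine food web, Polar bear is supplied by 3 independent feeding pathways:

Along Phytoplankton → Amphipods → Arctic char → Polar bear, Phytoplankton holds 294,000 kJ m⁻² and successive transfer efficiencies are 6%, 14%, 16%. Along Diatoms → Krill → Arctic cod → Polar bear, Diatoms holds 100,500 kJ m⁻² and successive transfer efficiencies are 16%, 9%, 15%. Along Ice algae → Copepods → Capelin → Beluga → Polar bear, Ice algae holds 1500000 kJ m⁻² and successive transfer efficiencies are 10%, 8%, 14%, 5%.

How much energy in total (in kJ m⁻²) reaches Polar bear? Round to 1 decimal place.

696.2 kJ m⁻²

Via Phytoplankton: 294000 × 0.06 × 0.14 × 0.16 = 395.136 kJ m⁻²
Via Diatoms: 100500 × 0.16 × 0.09 × 0.15 = 217.08 kJ m⁻²
Via Ice algae: 1500000 × 0.1 × 0.08 × 0.14 × 0.05 = 84 kJ m⁻²
Total at Polar bear: 395.136 + 217.08 + 84 = 696.216 kJ m⁻²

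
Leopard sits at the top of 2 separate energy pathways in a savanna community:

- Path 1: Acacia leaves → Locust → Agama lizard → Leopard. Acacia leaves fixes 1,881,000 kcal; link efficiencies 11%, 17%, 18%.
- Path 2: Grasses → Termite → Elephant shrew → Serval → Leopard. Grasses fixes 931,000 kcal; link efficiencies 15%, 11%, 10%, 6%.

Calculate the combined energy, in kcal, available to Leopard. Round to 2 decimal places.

Path 1: 1881000 × 0.11 × 0.17 × 0.18 = 6331.446 kcal
Path 2: 931000 × 0.15 × 0.11 × 0.1 × 0.06 = 92.169 kcal
Total at Leopard: 6331.446 + 92.169 = 6423.615 kcal

6423.62 kcal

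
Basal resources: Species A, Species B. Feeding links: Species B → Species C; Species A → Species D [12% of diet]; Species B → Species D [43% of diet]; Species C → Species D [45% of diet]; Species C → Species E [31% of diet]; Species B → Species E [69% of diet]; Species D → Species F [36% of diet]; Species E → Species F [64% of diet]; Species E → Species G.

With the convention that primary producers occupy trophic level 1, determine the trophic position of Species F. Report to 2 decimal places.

3.36

Species C: 1 + 1 = 2
Species D: 1 + (0.12×1 + 0.43×1 + 0.45×2) = 2.45
Species E: 1 + (0.31×2 + 0.69×1) = 2.31
Species F: 1 + (0.36×2.45 + 0.64×2.31) = 3.3604
Species G: 1 + 2.31 = 3.31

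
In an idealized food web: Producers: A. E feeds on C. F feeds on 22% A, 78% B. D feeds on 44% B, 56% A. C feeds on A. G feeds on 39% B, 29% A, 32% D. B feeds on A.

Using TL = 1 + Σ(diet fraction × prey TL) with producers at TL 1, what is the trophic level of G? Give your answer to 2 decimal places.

B: 1 + 1 = 2
C: 1 + 1 = 2
D: 1 + (0.44×2 + 0.56×1) = 2.44
E: 1 + 2 = 3
F: 1 + (0.22×1 + 0.78×2) = 2.78
G: 1 + (0.39×2 + 0.29×1 + 0.32×2.44) = 2.8508

2.85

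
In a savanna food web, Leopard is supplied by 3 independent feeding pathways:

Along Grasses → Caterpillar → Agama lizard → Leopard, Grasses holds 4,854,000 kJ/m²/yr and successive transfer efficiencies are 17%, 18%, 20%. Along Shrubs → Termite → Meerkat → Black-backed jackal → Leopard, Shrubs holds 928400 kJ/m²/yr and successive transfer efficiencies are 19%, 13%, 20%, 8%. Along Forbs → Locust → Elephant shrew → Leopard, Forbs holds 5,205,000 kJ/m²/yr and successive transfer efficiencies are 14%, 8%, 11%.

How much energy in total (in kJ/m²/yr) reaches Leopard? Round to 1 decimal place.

36485.9 kJ/m²/yr

Via Grasses: 4854000 × 0.17 × 0.18 × 0.2 = 29706.48 kJ/m²/yr
Via Shrubs: 928400 × 0.19 × 0.13 × 0.2 × 0.08 = 366.90368 kJ/m²/yr
Via Forbs: 5205000 × 0.14 × 0.08 × 0.11 = 6412.56 kJ/m²/yr
Total at Leopard: 29706.48 + 366.90368 + 6412.56 = 36485.94368 kJ/m²/yr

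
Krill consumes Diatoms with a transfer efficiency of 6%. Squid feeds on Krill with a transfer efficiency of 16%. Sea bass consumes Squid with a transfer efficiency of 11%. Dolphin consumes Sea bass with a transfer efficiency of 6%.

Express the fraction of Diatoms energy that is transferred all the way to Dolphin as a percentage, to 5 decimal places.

Product of link efficiencies: 0.06 × 0.16 × 0.11 × 0.06 = 0.00006336
As a percentage: 0.00006336 × 100 = 0.00634%

0.00634%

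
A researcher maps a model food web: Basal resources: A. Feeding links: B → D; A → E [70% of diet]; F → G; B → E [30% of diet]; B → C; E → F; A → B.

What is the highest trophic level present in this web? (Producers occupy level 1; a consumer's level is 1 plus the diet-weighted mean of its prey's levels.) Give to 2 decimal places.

B: 1 + 1 = 2
C: 1 + 2 = 3
D: 1 + 2 = 3
E: 1 + (0.7×1 + 0.3×2) = 2.3
F: 1 + 2.3 = 3.3
G: 1 + 3.3 = 4.3

4.30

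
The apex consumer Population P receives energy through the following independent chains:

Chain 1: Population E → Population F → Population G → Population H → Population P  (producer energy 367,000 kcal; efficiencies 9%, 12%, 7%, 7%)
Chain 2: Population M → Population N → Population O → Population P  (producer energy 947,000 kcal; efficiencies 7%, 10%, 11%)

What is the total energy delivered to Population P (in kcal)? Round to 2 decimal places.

Chain 1: 367000 × 0.09 × 0.12 × 0.07 × 0.07 = 19.42164 kcal
Chain 2: 947000 × 0.07 × 0.1 × 0.11 = 729.19 kcal
Total at Population P: 19.42164 + 729.19 = 748.61164 kcal

748.61 kcal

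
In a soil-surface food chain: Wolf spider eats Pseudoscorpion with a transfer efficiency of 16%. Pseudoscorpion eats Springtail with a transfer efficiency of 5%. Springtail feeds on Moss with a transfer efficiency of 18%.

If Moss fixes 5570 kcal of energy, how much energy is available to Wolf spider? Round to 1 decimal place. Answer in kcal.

Springtail: 5570 × 0.18 = 1002.6 kcal
Pseudoscorpion: 1002.6 × 0.05 = 50.13 kcal
Wolf spider: 50.13 × 0.16 = 8.0208 kcal

8.0 kcal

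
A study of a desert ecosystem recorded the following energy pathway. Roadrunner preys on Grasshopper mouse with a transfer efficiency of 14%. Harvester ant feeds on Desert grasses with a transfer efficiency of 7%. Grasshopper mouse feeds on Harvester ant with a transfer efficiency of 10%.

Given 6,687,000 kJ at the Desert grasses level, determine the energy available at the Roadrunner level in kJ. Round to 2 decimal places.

6553.26 kJ

Harvester ant: 6687000 × 0.07 = 468090 kJ
Grasshopper mouse: 468090 × 0.1 = 46809 kJ
Roadrunner: 46809 × 0.14 = 6553.26 kJ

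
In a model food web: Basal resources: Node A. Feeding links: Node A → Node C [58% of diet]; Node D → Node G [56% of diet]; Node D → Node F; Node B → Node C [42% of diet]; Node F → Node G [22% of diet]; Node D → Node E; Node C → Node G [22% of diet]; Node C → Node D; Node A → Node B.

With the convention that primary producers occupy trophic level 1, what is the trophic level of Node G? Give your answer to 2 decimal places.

4.42

Node B: 1 + 1 = 2
Node C: 1 + (0.42×2 + 0.58×1) = 2.42
Node D: 1 + 2.42 = 3.42
Node E: 1 + 3.42 = 4.42
Node F: 1 + 3.42 = 4.42
Node G: 1 + (0.22×4.42 + 0.56×3.42 + 0.22×2.42) = 4.42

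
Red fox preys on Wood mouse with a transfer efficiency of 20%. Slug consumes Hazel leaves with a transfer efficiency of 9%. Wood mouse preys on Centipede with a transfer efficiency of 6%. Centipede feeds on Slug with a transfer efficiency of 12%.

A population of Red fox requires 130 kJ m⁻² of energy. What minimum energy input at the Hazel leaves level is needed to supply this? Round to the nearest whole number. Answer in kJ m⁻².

1003086 kJ m⁻²

Cumulative transfer efficiency: 0.09 × 0.12 × 0.06 × 0.2 = 0.0001296
Hazel leaves energy = 130 / 0.0001296 = 1003086 kJ m⁻²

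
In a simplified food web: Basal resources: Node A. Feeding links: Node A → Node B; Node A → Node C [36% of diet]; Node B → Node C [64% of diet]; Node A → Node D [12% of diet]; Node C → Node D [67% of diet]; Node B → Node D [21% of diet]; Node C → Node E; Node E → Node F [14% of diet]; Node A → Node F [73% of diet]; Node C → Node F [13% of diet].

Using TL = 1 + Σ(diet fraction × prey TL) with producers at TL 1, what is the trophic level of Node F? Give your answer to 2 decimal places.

2.58

Node B: 1 + 1 = 2
Node C: 1 + (0.36×1 + 0.64×2) = 2.64
Node D: 1 + (0.12×1 + 0.67×2.64 + 0.21×2) = 3.3088
Node E: 1 + 2.64 = 3.64
Node F: 1 + (0.14×3.64 + 0.73×1 + 0.13×2.64) = 2.5828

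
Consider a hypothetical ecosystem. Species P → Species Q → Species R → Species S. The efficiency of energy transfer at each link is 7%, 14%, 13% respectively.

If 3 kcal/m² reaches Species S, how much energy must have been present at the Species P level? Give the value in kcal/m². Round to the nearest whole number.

Cumulative transfer efficiency: 0.07 × 0.14 × 0.13 = 0.001274
Species P energy = 3 / 0.001274 = 2355 kcal/m²

2355 kcal/m²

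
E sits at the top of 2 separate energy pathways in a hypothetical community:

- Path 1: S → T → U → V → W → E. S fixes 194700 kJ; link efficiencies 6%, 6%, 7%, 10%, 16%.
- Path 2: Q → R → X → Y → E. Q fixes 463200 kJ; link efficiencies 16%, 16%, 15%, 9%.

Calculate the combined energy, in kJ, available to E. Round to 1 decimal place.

Path 1: 194700 × 0.06 × 0.06 × 0.07 × 0.1 × 0.16 = 0.7850304 kJ
Path 2: 463200 × 0.16 × 0.16 × 0.15 × 0.09 = 160.08192 kJ
Total at E: 0.7850304 + 160.08192 = 160.8669504 kJ

160.9 kJ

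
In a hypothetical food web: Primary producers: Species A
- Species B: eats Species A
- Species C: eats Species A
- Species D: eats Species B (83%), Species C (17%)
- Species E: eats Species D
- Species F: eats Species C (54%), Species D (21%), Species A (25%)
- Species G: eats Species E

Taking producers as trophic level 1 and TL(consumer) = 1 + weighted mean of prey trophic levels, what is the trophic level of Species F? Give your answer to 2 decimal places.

Species B: 1 + 1 = 2
Species C: 1 + 1 = 2
Species D: 1 + (0.83×2 + 0.17×2) = 3
Species E: 1 + 3 = 4
Species F: 1 + (0.54×2 + 0.21×3 + 0.25×1) = 2.96
Species G: 1 + 4 = 5

2.96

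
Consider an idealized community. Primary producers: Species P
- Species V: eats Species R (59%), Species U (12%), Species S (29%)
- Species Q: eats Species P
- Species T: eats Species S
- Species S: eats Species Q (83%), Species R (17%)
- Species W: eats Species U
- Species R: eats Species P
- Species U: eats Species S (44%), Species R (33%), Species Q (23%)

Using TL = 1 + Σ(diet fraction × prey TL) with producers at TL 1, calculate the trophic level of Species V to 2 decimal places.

Species Q: 1 + 1 = 2
Species R: 1 + 1 = 2
Species S: 1 + (0.83×2 + 0.17×2) = 3
Species T: 1 + 3 = 4
Species U: 1 + (0.44×3 + 0.33×2 + 0.23×2) = 3.44
Species V: 1 + (0.59×2 + 0.12×3.44 + 0.29×3) = 3.4628
Species W: 1 + 3.44 = 4.44

3.46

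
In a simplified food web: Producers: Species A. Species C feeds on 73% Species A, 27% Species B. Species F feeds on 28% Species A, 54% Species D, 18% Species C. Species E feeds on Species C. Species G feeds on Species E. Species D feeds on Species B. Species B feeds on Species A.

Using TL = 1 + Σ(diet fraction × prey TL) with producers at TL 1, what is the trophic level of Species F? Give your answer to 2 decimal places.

Species B: 1 + 1 = 2
Species C: 1 + (0.73×1 + 0.27×2) = 2.27
Species D: 1 + 2 = 3
Species E: 1 + 2.27 = 3.27
Species F: 1 + (0.28×1 + 0.54×3 + 0.18×2.27) = 3.3086
Species G: 1 + 3.27 = 4.27

3.31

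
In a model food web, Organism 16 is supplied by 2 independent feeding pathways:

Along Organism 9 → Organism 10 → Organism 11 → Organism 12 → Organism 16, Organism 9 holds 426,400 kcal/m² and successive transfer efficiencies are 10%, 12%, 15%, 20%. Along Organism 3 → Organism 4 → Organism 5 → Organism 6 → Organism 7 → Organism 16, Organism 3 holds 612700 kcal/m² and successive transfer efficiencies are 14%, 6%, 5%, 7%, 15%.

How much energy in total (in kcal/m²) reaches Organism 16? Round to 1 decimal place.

156.2 kcal/m²

Via Organism 9: 426400 × 0.1 × 0.12 × 0.15 × 0.2 = 153.504 kcal/m²
Via Organism 3: 612700 × 0.14 × 0.06 × 0.05 × 0.07 × 0.15 = 2.702007 kcal/m²
Total at Organism 16: 153.504 + 2.702007 = 156.206007 kcal/m²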